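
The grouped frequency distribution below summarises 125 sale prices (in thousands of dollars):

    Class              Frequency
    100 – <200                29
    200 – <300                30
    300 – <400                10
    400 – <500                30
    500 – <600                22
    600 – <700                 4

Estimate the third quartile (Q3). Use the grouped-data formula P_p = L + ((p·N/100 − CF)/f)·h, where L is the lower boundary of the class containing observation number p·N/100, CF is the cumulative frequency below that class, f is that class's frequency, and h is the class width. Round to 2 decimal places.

N = 125; target position k = 75/100 · 125 = 93.75.
Cumulative frequencies: 29, 59, 69, 99, 121, 125.
Observation 93.75 falls in the class 400 – <500.
L = 400, CF = 69, f = 30, h = 100.
P75 = 400 + ((93.75 − 69)/30)·100 = 400 + 82.5 = 482.5.

482.50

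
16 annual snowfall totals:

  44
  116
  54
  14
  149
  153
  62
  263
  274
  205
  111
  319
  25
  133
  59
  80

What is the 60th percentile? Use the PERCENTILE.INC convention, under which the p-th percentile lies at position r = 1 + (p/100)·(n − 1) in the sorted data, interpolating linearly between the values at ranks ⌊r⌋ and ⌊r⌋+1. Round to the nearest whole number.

Sorted: 14, 25, 44, 54, 59, 62, 80, 111, 116, 133, 149, 153, 205, 263, 274, 319.
n = 16.
r = 1 + (60/100)·(16 − 1) = 1 + 9 = 10.
r is an integer, so P60 is the value at rank 10: 133.

133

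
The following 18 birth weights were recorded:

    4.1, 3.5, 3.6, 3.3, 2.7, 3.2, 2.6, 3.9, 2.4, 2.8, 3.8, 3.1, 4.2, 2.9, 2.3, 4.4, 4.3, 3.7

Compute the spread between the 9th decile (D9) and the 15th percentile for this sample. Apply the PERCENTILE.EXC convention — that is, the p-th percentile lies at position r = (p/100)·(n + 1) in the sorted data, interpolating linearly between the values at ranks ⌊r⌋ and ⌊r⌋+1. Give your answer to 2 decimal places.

1.74

Sorted: 2.3, 2.4, 2.6, 2.7, 2.8, 2.9, 3.1, 3.2, 3.3, 3.5, 3.6, 3.7, 3.8, 3.9, 4.1, 4.2, 4.3, 4.4.
n = 18.
P15: r = 2.85; ranks 2–3 are 2.4, 2.6; interpolating gives 2.57.
P90: r = 17.1; ranks 17–18 are 4.3, 4.4; interpolating gives 4.31.
Difference: 4.31 − 2.57 = 1.74.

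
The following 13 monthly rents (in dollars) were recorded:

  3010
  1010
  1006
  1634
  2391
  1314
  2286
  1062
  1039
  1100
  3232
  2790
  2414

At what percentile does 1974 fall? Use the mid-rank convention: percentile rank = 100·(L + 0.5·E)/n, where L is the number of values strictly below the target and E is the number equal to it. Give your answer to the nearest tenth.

Sorted: 1006, 1010, 1039, 1062, 1100, 1314, 1634, 2286, 2391, 2414, 2790, 3010, 3232.
Count below 1974: L = 7; count equal: E = 0; n = 13.
Percentile rank = 100·(7 + 0.5·0)/13 = 100·7/13 = 53.85.

53.8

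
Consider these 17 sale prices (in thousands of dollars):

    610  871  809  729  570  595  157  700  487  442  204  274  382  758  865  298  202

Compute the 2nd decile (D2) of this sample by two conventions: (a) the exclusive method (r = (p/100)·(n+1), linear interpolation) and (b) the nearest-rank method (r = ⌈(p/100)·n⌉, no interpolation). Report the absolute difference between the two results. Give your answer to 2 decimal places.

28.00

Sorted: 157, 202, 204, 274, 298, 382, 442, 487, 570, 595, 610, 700, 729, 758, 809, 865, 871.
n = 17.
(a) r = 3.6; between ranks 3 (204) and 4 (274): 246.
(b) the nearest-rank method: rank 4 → 274.
|246 − 274| = 28.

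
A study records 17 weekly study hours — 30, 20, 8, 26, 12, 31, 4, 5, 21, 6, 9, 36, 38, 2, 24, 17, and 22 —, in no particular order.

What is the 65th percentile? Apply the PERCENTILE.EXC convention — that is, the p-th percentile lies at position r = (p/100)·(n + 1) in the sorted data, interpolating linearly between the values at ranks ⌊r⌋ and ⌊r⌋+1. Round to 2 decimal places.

23.40

Sorted: 2, 4, 5, 6, 8, 9, 12, 17, 20, 21, 22, 24, 26, 30, 31, 36, 38.
n = 17.
r = (65/100)·(17 + 1) = 11.7.
Rank 11 is 22 and rank 12 is 24.
Interpolate: 22 + 0.7·(24 − 22) = 22 + 0.7·2 = 23.4.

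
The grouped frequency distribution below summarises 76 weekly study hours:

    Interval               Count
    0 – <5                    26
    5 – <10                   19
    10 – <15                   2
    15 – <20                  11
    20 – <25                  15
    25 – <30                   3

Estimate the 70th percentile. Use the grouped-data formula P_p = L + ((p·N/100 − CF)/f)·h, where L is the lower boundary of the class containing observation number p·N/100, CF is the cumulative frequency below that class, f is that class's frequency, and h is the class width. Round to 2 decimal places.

N = 76; target position k = 70/100 · 76 = 53.2.
Cumulative frequencies: 26, 45, 47, 58, 73, 76.
Observation 53.2 falls in the class 15 – <20.
L = 15, CF = 47, f = 11, h = 5.
P70 = 15 + ((53.2 − 47)/11)·5 = 15 + 2.81818 = 17.8182.

17.82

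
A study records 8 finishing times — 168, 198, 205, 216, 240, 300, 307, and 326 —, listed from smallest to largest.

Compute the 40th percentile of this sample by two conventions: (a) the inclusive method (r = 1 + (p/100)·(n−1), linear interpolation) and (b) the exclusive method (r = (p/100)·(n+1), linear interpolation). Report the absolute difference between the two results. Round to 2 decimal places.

2.20

n = 8.
(a) r = 3.8; between ranks 3 (205) and 4 (216): 213.8.
(b) r = 3.6; between ranks 3 (205) and 4 (216): 211.6.
|213.8 − 211.6| = 2.2.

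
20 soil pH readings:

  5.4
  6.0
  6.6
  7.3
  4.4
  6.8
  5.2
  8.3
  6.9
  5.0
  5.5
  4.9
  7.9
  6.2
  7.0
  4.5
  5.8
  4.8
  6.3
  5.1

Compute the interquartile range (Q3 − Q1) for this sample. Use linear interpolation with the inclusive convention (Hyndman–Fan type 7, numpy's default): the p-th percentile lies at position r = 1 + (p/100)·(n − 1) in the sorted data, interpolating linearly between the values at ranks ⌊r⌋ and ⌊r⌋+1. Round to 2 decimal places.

1.75

Sorted: 4.4, 4.5, 4.8, 4.9, 5.0, 5.1, 5.2, 5.4, 5.5, 5.8, 6.0, 6.2, 6.3, 6.6, 6.8, 6.9, 7.0, 7.3, 7.9, 8.3.
n = 20.
P25: r = 5.75; ranks 5–6 are 5.0, 5.1; interpolating gives 5.075.
P75: r = 15.25; ranks 15–16 are 6.8, 6.9; interpolating gives 6.825.
Difference: 6.825 − 5.075 = 1.75.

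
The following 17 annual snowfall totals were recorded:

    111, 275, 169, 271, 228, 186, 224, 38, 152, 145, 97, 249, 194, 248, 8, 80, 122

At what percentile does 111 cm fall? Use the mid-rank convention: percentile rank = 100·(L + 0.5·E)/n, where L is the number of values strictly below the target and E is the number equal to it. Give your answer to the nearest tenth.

Sorted: 8, 38, 80, 97, 111, 122, 145, 152, 169, 186, 194, 224, 228, 248, 249, 271, 275.
Count below 111: L = 4; count equal: E = 1; n = 17.
Percentile rank = 100·(4 + 0.5·1)/17 = 100·4.5/17 = 26.47.

26.5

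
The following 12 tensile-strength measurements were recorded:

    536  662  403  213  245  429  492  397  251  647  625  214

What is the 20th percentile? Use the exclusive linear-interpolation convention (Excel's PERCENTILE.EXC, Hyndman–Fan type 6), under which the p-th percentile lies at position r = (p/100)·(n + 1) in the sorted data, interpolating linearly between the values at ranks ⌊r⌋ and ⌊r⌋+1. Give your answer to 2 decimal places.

232.60

Sorted: 213, 214, 245, 251, 397, 403, 429, 492, 536, 625, 647, 662.
n = 12.
r = (20/100)·(12 + 1) = 2.6.
Rank 2 is 214 and rank 3 is 245.
Interpolate: 214 + 0.6·(245 − 214) = 214 + 0.6·31 = 232.6.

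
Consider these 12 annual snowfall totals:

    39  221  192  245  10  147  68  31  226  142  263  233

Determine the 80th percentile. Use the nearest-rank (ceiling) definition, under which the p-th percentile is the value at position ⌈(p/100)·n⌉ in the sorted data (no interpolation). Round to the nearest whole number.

233

Sorted: 10, 31, 39, 68, 142, 147, 192, 221, 226, 233, 245, 263.
n = 12.
Position = ⌈80/100 · 12⌉ = ⌈9.6⌉ = 10.
The value at rank 10 is 233.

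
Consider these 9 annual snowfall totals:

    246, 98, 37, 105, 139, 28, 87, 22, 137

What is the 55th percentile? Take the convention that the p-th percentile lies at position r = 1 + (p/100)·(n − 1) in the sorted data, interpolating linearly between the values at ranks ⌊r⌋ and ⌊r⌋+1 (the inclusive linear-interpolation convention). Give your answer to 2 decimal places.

100.80

Sorted: 22, 28, 37, 87, 98, 105, 137, 139, 246.
n = 9.
r = 1 + (55/100)·(9 − 1) = 1 + 4.4 = 5.4.
Rank 5 is 98 and rank 6 is 105.
Interpolate: 98 + 0.4·(105 − 98) = 98 + 0.4·7 = 100.8.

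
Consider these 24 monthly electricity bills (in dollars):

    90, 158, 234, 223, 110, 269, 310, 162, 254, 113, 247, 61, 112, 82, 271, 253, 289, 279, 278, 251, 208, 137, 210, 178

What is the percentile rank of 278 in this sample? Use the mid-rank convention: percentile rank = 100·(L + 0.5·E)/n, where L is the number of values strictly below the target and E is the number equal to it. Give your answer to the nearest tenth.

85.4

Sorted: 61, 82, 90, 110, 112, 113, 137, 158, 162, 178, 208, 210, 223, 234, 247, 251, 253, 254, 269, 271, 278, 279, 289, 310.
Count below 278: L = 20; count equal: E = 1; n = 24.
Percentile rank = 100·(20 + 0.5·1)/24 = 100·20.5/24 = 85.42.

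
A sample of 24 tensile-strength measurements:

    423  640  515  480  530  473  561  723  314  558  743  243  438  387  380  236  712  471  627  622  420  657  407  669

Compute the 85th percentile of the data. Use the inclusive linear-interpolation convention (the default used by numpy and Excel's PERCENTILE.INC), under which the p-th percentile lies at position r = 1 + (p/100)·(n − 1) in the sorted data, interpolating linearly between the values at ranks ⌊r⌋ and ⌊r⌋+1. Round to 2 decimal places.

663.60

Sorted: 236, 243, 314, 380, 387, 407, 420, 423, 438, 471, 473, 480, 515, 530, 558, 561, 622, 627, 640, 657, 669, 712, 723, 743.
n = 24.
r = 1 + (85/100)·(24 − 1) = 1 + 19.55 = 20.55.
Rank 20 is 657 and rank 21 is 669.
Interpolate: 657 + 0.55·(669 − 657) = 657 + 0.55·12 = 663.6.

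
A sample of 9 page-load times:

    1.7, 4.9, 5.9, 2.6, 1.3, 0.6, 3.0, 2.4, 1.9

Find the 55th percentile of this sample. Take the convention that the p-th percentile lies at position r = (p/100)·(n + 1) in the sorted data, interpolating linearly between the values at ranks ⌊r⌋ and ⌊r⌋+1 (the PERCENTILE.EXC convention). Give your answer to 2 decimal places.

2.50

Sorted: 0.6, 1.3, 1.7, 1.9, 2.4, 2.6, 3.0, 4.9, 5.9.
n = 9.
r = (55/100)·(9 + 1) = 5.5.
Rank 5 is 2.4 and rank 6 is 2.6.
Interpolate: 2.4 + 0.5·(2.6 − 2.4) = 2.4 + 0.5·0.2 = 2.5.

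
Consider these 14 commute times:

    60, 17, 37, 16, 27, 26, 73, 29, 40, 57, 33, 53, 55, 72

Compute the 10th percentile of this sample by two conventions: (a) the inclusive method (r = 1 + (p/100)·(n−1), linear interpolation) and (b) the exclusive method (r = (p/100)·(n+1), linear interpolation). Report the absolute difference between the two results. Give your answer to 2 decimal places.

Sorted: 16, 17, 26, 27, 29, 33, 37, 40, 53, 55, 57, 60, 72, 73.
n = 14.
(a) r = 2.3; between ranks 2 (17) and 3 (26): 19.7.
(b) r = 1.5; between ranks 1 (16) and 2 (17): 16.5.
|19.7 − 16.5| = 3.2.

3.20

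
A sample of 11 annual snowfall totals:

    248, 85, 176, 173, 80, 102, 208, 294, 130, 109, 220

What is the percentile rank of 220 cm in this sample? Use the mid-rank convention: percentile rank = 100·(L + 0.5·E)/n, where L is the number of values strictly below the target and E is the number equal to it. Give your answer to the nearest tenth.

77.3

Sorted: 80, 85, 102, 109, 130, 173, 176, 208, 220, 248, 294.
Count below 220: L = 8; count equal: E = 1; n = 11.
Percentile rank = 100·(8 + 0.5·1)/11 = 100·8.5/11 = 77.27.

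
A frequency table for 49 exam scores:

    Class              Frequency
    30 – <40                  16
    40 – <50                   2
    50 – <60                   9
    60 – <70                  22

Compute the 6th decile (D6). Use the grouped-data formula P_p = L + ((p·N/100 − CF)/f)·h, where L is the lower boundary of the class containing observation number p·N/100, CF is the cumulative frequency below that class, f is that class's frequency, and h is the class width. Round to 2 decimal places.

N = 49; target position k = 60/100 · 49 = 29.4.
Cumulative frequencies: 16, 18, 27, 49.
Observation 29.4 falls in the class 60 – <70.
L = 60, CF = 27, f = 22, h = 10.
P60 = 60 + ((29.4 − 27)/22)·10 = 60 + 1.09091 = 61.0909.

61.09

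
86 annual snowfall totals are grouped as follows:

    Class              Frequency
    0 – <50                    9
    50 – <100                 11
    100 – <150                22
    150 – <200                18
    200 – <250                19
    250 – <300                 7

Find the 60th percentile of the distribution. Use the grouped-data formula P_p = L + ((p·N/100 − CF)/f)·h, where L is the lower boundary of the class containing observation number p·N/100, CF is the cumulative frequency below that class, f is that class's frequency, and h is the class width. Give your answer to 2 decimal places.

N = 86; target position k = 60/100 · 86 = 51.6.
Cumulative frequencies: 9, 20, 42, 60, 79, 86.
Observation 51.6 falls in the class 150 – <200.
L = 150, CF = 42, f = 18, h = 50.
P60 = 150 + ((51.6 − 42)/18)·50 = 150 + 26.6667 = 176.667.

176.67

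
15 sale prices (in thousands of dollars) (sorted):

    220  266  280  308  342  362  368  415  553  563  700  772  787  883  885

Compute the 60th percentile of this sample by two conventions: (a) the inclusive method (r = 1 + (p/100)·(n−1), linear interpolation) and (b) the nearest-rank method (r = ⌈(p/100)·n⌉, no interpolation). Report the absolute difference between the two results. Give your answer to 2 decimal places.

n = 15.
(a) r = 9.4; between ranks 9 (553) and 10 (563): 557.
(b) the nearest-rank method: rank 9 → 553.
|557 − 553| = 4.

4.00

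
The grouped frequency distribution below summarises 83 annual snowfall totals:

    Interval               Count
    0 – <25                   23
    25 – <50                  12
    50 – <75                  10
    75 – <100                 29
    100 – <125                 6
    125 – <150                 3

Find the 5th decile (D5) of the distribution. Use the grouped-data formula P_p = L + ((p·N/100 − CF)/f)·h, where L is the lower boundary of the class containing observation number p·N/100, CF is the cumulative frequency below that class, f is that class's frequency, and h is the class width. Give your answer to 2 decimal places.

N = 83; target position k = 50/100 · 83 = 41.5.
Cumulative frequencies: 23, 35, 45, 74, 80, 83.
Observation 41.5 falls in the class 50 – <75.
L = 50, CF = 35, f = 10, h = 25.
P50 = 50 + ((41.5 − 35)/10)·25 = 50 + 16.25 = 66.25.

66.25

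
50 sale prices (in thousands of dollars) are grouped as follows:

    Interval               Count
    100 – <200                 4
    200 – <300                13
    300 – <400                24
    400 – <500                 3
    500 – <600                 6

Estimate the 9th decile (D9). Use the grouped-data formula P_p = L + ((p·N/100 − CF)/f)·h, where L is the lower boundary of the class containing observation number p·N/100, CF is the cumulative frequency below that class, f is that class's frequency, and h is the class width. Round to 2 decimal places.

N = 50; target position k = 90/100 · 50 = 45.
Cumulative frequencies: 4, 17, 41, 44, 50.
Observation 45 falls in the class 500 – <600.
L = 500, CF = 44, f = 6, h = 100.
P90 = 500 + ((45 − 44)/6)·100 = 500 + 16.6667 = 516.667.

516.67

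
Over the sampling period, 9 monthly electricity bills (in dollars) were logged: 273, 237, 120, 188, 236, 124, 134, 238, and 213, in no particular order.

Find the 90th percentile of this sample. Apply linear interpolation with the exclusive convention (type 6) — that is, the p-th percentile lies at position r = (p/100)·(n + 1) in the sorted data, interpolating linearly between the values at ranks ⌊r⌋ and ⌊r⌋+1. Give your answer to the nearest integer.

273

Sorted: 120, 124, 134, 188, 213, 236, 237, 238, 273.
n = 9.
r = (90/100)·(9 + 1) = 9.
r is an integer, so P90 is the value at rank 9: 273.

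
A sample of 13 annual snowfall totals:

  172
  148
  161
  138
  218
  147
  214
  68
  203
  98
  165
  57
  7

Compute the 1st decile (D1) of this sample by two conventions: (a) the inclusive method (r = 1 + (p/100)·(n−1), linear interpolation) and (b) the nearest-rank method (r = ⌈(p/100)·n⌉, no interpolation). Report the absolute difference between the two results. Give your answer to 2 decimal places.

2.20

Sorted: 7, 57, 68, 98, 138, 147, 148, 161, 165, 172, 203, 214, 218.
n = 13.
(a) r = 2.2; between ranks 2 (57) and 3 (68): 59.2.
(b) the nearest-rank method: rank 2 → 57.
|59.2 − 57| = 2.2.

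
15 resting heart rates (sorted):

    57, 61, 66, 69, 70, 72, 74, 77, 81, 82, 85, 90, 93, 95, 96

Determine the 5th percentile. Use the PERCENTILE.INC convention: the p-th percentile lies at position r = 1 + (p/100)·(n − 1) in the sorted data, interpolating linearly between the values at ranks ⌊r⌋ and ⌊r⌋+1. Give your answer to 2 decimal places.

59.80

n = 15.
r = 1 + (5/100)·(15 − 1) = 1 + 0.7 = 1.7.
Rank 1 is 57 and rank 2 is 61.
Interpolate: 57 + 0.7·(61 − 57) = 57 + 0.7·4 = 59.8.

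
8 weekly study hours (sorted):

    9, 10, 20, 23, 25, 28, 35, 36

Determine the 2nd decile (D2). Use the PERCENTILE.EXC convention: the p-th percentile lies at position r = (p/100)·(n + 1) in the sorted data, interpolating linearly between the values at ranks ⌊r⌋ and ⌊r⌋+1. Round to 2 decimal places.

9.80

n = 8.
r = (20/100)·(8 + 1) = 1.8.
Rank 1 is 9 and rank 2 is 10.
Interpolate: 9 + 0.8·(10 − 9) = 9 + 0.8·1 = 9.8.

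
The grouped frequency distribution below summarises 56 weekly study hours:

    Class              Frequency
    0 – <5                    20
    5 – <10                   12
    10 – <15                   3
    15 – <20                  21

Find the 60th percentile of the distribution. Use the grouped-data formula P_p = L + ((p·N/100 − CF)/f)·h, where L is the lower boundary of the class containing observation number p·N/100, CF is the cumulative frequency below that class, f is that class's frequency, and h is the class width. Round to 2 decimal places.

N = 56; target position k = 60/100 · 56 = 33.6.
Cumulative frequencies: 20, 32, 35, 56.
Observation 33.6 falls in the class 10 – <15.
L = 10, CF = 32, f = 3, h = 5.
P60 = 10 + ((33.6 − 32)/3)·5 = 10 + 2.66667 = 12.6667.

12.67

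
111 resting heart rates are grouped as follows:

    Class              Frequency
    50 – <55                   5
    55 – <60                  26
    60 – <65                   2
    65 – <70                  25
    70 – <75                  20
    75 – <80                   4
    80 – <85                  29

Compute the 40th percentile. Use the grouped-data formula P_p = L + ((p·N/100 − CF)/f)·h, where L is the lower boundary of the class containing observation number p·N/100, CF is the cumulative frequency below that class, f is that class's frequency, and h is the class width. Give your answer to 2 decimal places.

67.28

N = 111; target position k = 40/100 · 111 = 44.4.
Cumulative frequencies: 5, 31, 33, 58, 78, 82, 111.
Observation 44.4 falls in the class 65 – <70.
L = 65, CF = 33, f = 25, h = 5.
P40 = 65 + ((44.4 − 33)/25)·5 = 65 + 2.28 = 67.28.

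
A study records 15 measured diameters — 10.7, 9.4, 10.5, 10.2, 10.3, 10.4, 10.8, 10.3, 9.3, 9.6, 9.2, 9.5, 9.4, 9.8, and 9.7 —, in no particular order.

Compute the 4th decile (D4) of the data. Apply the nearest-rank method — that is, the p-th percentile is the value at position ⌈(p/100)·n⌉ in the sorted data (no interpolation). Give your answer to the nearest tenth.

Sorted: 9.2, 9.3, 9.4, 9.4, 9.5, 9.6, 9.7, 9.8, 10.2, 10.3, 10.3, 10.4, 10.5, 10.7, 10.8.
n = 15.
Position = ⌈40/100 · 15⌉ = ⌈6⌉ = 6.
The value at rank 6 is 9.6.

9.6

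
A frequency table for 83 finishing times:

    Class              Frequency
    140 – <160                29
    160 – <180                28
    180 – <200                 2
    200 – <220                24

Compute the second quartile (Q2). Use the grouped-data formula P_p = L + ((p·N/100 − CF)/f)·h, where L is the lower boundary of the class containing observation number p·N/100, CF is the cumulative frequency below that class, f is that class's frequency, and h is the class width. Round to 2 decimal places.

N = 83; target position k = 50/100 · 83 = 41.5.
Cumulative frequencies: 29, 57, 59, 83.
Observation 41.5 falls in the class 160 – <180.
L = 160, CF = 29, f = 28, h = 20.
P50 = 160 + ((41.5 − 29)/28)·20 = 160 + 8.92857 = 168.929.

168.93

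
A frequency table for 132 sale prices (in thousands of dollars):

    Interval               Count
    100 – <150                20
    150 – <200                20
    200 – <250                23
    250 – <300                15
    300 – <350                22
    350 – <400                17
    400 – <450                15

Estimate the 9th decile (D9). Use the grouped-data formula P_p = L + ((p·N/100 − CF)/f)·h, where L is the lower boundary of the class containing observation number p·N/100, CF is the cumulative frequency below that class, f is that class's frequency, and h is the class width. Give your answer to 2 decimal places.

406.00

N = 132; target position k = 90/100 · 132 = 118.8.
Cumulative frequencies: 20, 40, 63, 78, 100, 117, 132.
Observation 118.8 falls in the class 400 – <450.
L = 400, CF = 117, f = 15, h = 50.
P90 = 400 + ((118.8 − 117)/15)·50 = 400 + 6 = 406.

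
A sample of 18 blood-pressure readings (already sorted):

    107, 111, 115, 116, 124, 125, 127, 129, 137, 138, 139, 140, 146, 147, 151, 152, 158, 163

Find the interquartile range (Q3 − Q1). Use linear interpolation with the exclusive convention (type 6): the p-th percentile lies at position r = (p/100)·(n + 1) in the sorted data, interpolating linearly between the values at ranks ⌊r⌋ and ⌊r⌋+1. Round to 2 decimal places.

26.00

n = 18.
P25: r = 4.75; ranks 4–5 are 116, 124; interpolating gives 122.
P75: r = 14.25; ranks 14–15 are 147, 151; interpolating gives 148.
Difference: 148 − 122 = 26.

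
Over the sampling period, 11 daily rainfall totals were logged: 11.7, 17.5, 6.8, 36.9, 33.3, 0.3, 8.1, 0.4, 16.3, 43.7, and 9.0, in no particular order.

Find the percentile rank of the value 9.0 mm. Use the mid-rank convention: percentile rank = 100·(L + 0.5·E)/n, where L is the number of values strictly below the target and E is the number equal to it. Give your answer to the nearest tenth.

Sorted: 0.3, 0.4, 6.8, 8.1, 9.0, 11.7, 16.3, 17.5, 33.3, 36.9, 43.7.
Count below 9.0: L = 4; count equal: E = 1; n = 11.
Percentile rank = 100·(4 + 0.5·1)/11 = 100·4.5/11 = 40.91.

40.9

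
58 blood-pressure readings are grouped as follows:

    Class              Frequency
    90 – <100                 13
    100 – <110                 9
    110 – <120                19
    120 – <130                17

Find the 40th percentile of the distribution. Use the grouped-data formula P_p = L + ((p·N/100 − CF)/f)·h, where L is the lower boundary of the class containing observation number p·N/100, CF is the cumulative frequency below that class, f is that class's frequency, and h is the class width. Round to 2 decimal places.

N = 58; target position k = 40/100 · 58 = 23.2.
Cumulative frequencies: 13, 22, 41, 58.
Observation 23.2 falls in the class 110 – <120.
L = 110, CF = 22, f = 19, h = 10.
P40 = 110 + ((23.2 − 22)/19)·10 = 110 + 0.631579 = 110.632.

110.63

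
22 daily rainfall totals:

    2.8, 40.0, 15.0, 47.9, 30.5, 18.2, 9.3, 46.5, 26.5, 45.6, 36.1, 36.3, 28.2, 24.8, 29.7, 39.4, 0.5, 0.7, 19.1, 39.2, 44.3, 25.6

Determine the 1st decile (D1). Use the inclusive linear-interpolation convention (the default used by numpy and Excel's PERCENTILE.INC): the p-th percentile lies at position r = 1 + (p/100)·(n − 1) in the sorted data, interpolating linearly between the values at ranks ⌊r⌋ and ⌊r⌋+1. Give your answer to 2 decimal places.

Sorted: 0.5, 0.7, 2.8, 9.3, 15.0, 18.2, 19.1, 24.8, 25.6, 26.5, 28.2, 29.7, 30.5, 36.1, 36.3, 39.2, 39.4, 40.0, 44.3, 45.6, 46.5, 47.9.
n = 22.
r = 1 + (10/100)·(22 − 1) = 1 + 2.1 = 3.1.
Rank 3 is 2.8 and rank 4 is 9.3.
Interpolate: 2.8 + 0.1·(9.3 − 2.8) = 2.8 + 0.1·6.5 = 3.45.

3.45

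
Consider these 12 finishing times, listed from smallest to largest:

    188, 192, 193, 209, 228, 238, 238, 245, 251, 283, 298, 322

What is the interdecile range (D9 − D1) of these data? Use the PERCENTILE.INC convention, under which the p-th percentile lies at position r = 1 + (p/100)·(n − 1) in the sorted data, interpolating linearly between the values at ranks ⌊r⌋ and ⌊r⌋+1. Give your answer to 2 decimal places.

n = 12.
P10: r = 2.1; ranks 2–3 are 192, 193; interpolating gives 192.1.
P90: r = 10.9; ranks 10–11 are 283, 298; interpolating gives 296.5.
Difference: 296.5 − 192.1 = 104.4.

104.40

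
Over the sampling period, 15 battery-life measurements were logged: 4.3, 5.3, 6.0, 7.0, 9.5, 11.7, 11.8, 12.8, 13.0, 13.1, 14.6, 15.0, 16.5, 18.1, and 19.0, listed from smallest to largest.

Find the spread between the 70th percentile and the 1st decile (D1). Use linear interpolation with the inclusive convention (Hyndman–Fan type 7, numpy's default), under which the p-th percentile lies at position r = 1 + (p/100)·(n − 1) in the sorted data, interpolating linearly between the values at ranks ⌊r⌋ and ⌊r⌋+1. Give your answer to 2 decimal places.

8.72

n = 15.
P10: r = 2.4; ranks 2–3 are 5.3, 6.0; interpolating gives 5.58.
P70: r = 10.8; ranks 10–11 are 13.1, 14.6; interpolating gives 14.3.
Difference: 14.3 − 5.58 = 8.72.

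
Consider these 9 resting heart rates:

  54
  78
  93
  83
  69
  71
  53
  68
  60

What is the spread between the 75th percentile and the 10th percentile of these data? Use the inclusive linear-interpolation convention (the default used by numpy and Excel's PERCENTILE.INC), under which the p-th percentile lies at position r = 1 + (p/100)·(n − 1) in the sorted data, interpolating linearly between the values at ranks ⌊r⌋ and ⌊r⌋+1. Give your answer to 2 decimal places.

Sorted: 53, 54, 60, 68, 69, 71, 78, 83, 93.
n = 9.
P10: r = 1.8; ranks 1–2 are 53, 54; interpolating gives 53.8.
P75: r = 7 (integer) → 78.
Difference: 78 − 53.8 = 24.2.

24.20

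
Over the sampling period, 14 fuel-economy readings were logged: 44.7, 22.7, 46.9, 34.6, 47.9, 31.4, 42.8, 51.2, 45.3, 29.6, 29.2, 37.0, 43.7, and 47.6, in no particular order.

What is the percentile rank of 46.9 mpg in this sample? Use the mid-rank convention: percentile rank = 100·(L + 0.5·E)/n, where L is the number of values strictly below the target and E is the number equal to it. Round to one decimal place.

75.0

Sorted: 22.7, 29.2, 29.6, 31.4, 34.6, 37.0, 42.8, 43.7, 44.7, 45.3, 46.9, 47.6, 47.9, 51.2.
Count below 46.9: L = 10; count equal: E = 1; n = 14.
Percentile rank = 100·(10 + 0.5·1)/14 = 100·10.5/14 = 75.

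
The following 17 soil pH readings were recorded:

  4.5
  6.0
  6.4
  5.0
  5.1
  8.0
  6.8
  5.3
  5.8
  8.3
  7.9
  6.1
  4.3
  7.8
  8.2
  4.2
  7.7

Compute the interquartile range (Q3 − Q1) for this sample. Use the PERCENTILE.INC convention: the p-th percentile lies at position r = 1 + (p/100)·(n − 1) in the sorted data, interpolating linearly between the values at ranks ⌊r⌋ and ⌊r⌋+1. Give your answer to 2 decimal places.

Sorted: 4.2, 4.3, 4.5, 5.0, 5.1, 5.3, 5.8, 6.0, 6.1, 6.4, 6.8, 7.7, 7.8, 7.9, 8.0, 8.2, 8.3.
n = 17.
P25: r = 5 (integer) → 5.1.
P75: r = 13 (integer) → 7.8.
Difference: 7.8 − 5.1 = 2.7.

2.70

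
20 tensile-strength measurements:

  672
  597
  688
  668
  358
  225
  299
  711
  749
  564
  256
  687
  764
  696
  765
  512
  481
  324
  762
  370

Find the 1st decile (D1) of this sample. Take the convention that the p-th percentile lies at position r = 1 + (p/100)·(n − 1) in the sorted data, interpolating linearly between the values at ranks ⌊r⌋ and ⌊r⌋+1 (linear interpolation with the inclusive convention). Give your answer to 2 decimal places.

Sorted: 225, 256, 299, 324, 358, 370, 481, 512, 564, 597, 668, 672, 687, 688, 696, 711, 749, 762, 764, 765.
n = 20.
r = 1 + (10/100)·(20 − 1) = 1 + 1.9 = 2.9.
Rank 2 is 256 and rank 3 is 299.
Interpolate: 256 + 0.9·(299 − 256) = 256 + 0.9·43 = 294.7.

294.70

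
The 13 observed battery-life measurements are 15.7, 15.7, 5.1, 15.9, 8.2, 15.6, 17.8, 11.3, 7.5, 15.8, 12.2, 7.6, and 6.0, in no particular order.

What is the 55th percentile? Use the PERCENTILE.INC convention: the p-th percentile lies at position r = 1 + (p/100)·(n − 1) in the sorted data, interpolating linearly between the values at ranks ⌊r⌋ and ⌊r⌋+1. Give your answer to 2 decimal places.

Sorted: 5.1, 6.0, 7.5, 7.6, 8.2, 11.3, 12.2, 15.6, 15.7, 15.7, 15.8, 15.9, 17.8.
n = 13.
r = 1 + (55/100)·(13 − 1) = 1 + 6.6 = 7.6.
Rank 7 is 12.2 and rank 8 is 15.6.
Interpolate: 12.2 + 0.6·(15.6 − 12.2) = 12.2 + 0.6·3.4 = 14.24.

14.24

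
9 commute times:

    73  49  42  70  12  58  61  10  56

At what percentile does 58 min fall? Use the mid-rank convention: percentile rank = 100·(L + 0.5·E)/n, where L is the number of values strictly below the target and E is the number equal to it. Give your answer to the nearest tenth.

61.1

Sorted: 10, 12, 42, 49, 56, 58, 61, 70, 73.
Count below 58: L = 5; count equal: E = 1; n = 9.
Percentile rank = 100·(5 + 0.5·1)/9 = 100·5.5/9 = 61.11.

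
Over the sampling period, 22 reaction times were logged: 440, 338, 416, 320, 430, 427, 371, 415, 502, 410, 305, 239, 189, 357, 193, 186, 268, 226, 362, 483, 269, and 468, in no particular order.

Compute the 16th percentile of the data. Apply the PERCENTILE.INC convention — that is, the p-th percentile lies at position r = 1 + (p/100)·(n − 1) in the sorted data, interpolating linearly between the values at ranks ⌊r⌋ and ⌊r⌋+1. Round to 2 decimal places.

Sorted: 186, 189, 193, 226, 239, 268, 269, 305, 320, 338, 357, 362, 371, 410, 415, 416, 427, 430, 440, 468, 483, 502.
n = 22.
r = 1 + (16/100)·(22 − 1) = 1 + 3.36 = 4.36.
Rank 4 is 226 and rank 5 is 239.
Interpolate: 226 + 0.36·(239 − 226) = 226 + 0.36·13 = 230.68.

230.68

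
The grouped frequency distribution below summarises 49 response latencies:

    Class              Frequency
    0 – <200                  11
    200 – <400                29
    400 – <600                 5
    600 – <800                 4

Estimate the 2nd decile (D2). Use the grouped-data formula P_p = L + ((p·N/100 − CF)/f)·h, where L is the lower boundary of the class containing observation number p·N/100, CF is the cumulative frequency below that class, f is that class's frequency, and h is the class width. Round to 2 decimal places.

178.18

N = 49; target position k = 20/100 · 49 = 9.8.
Cumulative frequencies: 11, 40, 45, 49.
Observation 9.8 falls in the class 0 – <200.
L = 0, CF = 0, f = 11, h = 200.
P20 = 0 + ((9.8 − 0)/11)·200 = 0 + 178.182 = 178.182.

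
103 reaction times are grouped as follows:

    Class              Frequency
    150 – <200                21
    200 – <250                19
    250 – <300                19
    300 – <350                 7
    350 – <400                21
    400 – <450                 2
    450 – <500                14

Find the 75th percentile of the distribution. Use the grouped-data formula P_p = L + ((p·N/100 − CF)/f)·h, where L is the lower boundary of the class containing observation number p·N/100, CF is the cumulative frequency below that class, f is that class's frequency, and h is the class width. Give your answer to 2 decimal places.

376.79

N = 103; target position k = 75/100 · 103 = 77.25.
Cumulative frequencies: 21, 40, 59, 66, 87, 89, 103.
Observation 77.25 falls in the class 350 – <400.
L = 350, CF = 66, f = 21, h = 50.
P75 = 350 + ((77.25 − 66)/21)·50 = 350 + 26.7857 = 376.786.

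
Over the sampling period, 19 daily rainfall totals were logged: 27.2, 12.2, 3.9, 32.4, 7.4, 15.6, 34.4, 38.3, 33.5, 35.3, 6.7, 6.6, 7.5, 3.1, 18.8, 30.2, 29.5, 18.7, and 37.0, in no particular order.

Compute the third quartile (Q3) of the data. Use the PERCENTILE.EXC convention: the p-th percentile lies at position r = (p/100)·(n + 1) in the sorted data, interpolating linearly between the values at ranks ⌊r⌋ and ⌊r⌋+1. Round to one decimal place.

33.5

Sorted: 3.1, 3.9, 6.6, 6.7, 7.4, 7.5, 12.2, 15.6, 18.7, 18.8, 27.2, 29.5, 30.2, 32.4, 33.5, 34.4, 35.3, 37.0, 38.3.
n = 19.
r = (75/100)·(19 + 1) = 15.
r is an integer, so P75 is the value at rank 15: 33.5.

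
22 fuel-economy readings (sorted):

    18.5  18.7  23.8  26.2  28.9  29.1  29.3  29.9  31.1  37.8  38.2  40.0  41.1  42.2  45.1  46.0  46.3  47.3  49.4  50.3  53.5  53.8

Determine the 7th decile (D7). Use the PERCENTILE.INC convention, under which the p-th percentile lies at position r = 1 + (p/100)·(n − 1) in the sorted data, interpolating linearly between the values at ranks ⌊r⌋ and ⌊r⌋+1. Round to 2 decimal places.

n = 22.
r = 1 + (70/100)·(22 − 1) = 1 + 14.7 = 15.7.
Rank 15 is 45.1 and rank 16 is 46.0.
Interpolate: 45.1 + 0.7·(46.0 − 45.1) = 45.1 + 0.7·0.9 = 45.73.

45.73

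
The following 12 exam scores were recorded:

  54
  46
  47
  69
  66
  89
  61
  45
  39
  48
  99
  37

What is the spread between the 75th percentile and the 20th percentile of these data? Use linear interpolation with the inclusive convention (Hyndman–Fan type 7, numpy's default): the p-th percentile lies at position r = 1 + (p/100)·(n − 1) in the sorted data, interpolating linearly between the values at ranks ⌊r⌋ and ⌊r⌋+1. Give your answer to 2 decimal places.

Sorted: 37, 39, 45, 46, 47, 48, 54, 61, 66, 69, 89, 99.
n = 12.
P20: r = 3.2; ranks 3–4 are 45, 46; interpolating gives 45.2.
P75: r = 9.25; ranks 9–10 are 66, 69; interpolating gives 66.75.
Difference: 66.75 − 45.2 = 21.55.

21.55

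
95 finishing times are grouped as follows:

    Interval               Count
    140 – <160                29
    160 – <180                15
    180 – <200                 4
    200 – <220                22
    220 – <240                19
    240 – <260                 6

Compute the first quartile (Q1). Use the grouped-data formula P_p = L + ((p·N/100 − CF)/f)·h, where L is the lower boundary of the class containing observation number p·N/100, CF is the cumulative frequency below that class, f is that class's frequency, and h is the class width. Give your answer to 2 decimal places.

N = 95; target position k = 25/100 · 95 = 23.75.
Cumulative frequencies: 29, 44, 48, 70, 89, 95.
Observation 23.75 falls in the class 140 – <160.
L = 140, CF = 0, f = 29, h = 20.
P25 = 140 + ((23.75 − 0)/29)·20 = 140 + 16.3793 = 156.379.

156.38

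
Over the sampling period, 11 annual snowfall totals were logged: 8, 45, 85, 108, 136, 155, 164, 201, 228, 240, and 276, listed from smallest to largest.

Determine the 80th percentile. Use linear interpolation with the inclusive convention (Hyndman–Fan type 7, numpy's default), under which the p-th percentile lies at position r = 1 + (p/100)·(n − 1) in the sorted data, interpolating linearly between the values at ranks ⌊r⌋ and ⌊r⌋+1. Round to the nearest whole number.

n = 11.
r = 1 + (80/100)·(11 − 1) = 1 + 8 = 9.
r is an integer, so P80 is the value at rank 9: 228.

228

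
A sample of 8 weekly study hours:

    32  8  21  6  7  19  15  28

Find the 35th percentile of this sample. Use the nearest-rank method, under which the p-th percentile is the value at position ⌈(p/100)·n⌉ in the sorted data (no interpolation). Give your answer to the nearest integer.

8

Sorted: 6, 7, 8, 15, 19, 21, 28, 32.
n = 8.
Position = ⌈35/100 · 8⌉ = ⌈2.8⌉ = 3.
The value at rank 3 is 8.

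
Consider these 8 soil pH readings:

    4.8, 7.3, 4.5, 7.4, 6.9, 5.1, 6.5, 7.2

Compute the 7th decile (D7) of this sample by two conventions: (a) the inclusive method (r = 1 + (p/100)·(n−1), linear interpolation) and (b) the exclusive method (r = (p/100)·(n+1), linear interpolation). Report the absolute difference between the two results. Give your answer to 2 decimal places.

Sorted: 4.5, 4.8, 5.1, 6.5, 6.9, 7.2, 7.3, 7.4.
n = 8.
(a) r = 5.9; between ranks 5 (6.9) and 6 (7.2): 7.17.
(b) r = 6.3; between ranks 6 (7.2) and 7 (7.3): 7.23.
|7.17 − 7.23| = 0.06.

0.06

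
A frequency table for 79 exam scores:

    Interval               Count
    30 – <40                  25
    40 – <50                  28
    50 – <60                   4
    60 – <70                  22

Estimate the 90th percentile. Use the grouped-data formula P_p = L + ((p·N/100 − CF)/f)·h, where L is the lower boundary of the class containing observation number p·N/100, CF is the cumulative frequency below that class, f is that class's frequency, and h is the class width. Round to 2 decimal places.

N = 79; target position k = 90/100 · 79 = 71.1.
Cumulative frequencies: 25, 53, 57, 79.
Observation 71.1 falls in the class 60 – <70.
L = 60, CF = 57, f = 22, h = 10.
P90 = 60 + ((71.1 − 57)/22)·10 = 60 + 6.40909 = 66.4091.

66.41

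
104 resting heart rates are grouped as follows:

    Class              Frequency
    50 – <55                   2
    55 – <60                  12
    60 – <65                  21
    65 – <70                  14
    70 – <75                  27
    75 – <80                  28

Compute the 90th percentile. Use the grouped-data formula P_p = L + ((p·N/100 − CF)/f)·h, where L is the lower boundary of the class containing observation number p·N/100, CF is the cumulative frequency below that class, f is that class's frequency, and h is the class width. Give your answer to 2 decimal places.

N = 104; target position k = 90/100 · 104 = 93.6.
Cumulative frequencies: 2, 14, 35, 49, 76, 104.
Observation 93.6 falls in the class 75 – <80.
L = 75, CF = 76, f = 28, h = 5.
P90 = 75 + ((93.6 − 76)/28)·5 = 75 + 3.14286 = 78.1429.

78.14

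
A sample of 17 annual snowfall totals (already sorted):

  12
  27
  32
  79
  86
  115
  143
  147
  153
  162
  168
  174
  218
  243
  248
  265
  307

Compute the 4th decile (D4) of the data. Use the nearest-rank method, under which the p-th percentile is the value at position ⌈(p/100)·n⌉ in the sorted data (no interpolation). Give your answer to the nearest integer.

143

n = 17.
Position = ⌈40/100 · 17⌉ = ⌈6.8⌉ = 7.
The value at rank 7 is 143.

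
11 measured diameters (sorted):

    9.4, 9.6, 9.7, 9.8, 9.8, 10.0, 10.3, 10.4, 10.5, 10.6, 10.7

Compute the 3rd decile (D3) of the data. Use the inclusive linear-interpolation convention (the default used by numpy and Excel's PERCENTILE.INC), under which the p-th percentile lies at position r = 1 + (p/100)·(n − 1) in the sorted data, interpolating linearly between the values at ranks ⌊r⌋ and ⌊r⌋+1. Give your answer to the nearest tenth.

9.8

n = 11.
r = 1 + (30/100)·(11 − 1) = 1 + 3 = 4.
r is an integer, so P30 is the value at rank 4: 9.8.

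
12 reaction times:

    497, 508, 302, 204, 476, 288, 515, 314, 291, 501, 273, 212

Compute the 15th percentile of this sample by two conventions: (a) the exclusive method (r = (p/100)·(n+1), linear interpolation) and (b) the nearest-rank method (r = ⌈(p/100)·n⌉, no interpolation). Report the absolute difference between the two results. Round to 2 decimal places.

0.40

Sorted: 204, 212, 273, 288, 291, 302, 314, 476, 497, 501, 508, 515.
n = 12.
(a) r = 1.95; between ranks 1 (204) and 2 (212): 211.6.
(b) the nearest-rank method: rank 2 → 212.
|211.6 − 212| = 0.4.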